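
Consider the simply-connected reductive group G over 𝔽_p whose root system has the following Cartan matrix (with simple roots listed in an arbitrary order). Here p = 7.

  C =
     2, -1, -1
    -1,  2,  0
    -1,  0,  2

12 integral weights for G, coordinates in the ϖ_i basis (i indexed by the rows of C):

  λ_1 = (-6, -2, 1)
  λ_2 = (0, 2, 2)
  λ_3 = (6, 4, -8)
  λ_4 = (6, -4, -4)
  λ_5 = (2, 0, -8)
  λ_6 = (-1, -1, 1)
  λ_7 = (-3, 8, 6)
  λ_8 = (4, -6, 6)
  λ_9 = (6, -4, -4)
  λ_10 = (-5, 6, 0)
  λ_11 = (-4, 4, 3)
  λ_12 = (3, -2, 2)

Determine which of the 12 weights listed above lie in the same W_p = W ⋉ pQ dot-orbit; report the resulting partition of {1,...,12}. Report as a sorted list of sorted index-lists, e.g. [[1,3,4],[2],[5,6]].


Dynkin diagram of C (from the 4 off-diagonal −1 entries): A_3.

Alcove-folded reps (p=7, 12 weights, presented ϖ-order):

    1: (3, 2, 1)
    2: (1, 3, 3)
    3: (0, 0, 2)
    4: (1, 3, 3)
    5: (1, 3, 3)
    6: (0, 0, 2)
    7: (0, 0, 2)
    8: (0, 0, 2)
    9: (1, 3, 3)
    10: (1, 3, 3)
    11: (3, 2, 1)
    12: (3, 1, 3)

Linkage partition of the 12 weights (4 classes, p=7):

[[1, 11], [2, 4, 5, 9, 10], [3, 6, 7, 8], [12]]


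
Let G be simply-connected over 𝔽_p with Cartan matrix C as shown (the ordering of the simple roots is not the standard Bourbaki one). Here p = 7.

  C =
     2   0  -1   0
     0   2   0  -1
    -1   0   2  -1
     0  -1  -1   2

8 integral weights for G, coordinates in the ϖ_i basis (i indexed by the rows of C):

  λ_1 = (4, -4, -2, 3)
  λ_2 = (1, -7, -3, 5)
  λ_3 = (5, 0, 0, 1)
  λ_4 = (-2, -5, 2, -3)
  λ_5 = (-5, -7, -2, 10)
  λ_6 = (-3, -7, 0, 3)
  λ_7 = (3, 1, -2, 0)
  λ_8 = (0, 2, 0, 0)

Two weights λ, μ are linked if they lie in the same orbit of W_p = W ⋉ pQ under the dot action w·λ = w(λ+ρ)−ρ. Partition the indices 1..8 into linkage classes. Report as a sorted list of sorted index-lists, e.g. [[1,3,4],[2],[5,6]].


Cartan matrix: type A_4 (|W|=120); un-permuting the 4 rows.

Ā_7 reps of the 8 weights (A_4, coords as presented):

  [1] (3, 2, 1, 0);  [2] (0, 4, 0, 2);  [3] (3, 2, 1, 0);  [4] (3, 2, 1, 0);  [5] (3, 2, 1, 0);  [6] (1, 3, 1, 1);  [7] (3, 2, 1, 0);  [8] (1, 3, 1, 1)

3 distinct reps among the 8 weights ⇒ 3 W_7-linkage classes:

[[1, 3, 4, 5, 7], [2], [6, 8]]


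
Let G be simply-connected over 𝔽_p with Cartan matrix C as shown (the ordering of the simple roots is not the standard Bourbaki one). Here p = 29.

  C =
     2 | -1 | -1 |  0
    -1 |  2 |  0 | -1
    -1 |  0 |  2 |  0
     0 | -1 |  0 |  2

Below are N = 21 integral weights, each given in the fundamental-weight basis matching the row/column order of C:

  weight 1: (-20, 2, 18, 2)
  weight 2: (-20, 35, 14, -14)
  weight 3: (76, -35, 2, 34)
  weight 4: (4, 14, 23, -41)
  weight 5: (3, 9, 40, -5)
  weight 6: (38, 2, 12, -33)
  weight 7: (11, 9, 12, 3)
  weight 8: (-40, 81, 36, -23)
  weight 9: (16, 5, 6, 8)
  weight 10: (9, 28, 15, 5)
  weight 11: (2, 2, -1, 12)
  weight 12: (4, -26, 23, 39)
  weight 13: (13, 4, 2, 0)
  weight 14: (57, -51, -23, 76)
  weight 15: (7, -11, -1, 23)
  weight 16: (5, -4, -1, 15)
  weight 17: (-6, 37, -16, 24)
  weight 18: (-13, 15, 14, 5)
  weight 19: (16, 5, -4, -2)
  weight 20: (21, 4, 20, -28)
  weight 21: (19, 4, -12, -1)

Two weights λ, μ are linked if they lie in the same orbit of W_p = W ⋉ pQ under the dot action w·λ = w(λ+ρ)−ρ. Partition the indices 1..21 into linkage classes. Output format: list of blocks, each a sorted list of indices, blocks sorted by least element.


Cartan matrix: type A_4 (|W|=120); un-permuting the 4 rows.

λ_j+ρ reflected into Ā_29 (⟨·,θ^∨⟩≤29); 4-tuples as given:

  λ_1+ρ ↦ (3, 3, 0, 13)
  λ_2+ρ ↦ (12, 4, 3, 6)
  λ_3+ρ ↦ (14, 5, 3, 1)
  λ_4+ρ ↦ (9, 5, 11, 0)
  λ_5+ρ ↦ (12, 4, 3, 6)
  λ_6+ρ ↦ (3, 3, 0, 13)
  λ_7+ρ ↦ (12, 4, 3, 6)
  λ_8+ρ ↦ (0, 8, 2, 14)
  λ_9+ρ ↦ (14, 5, 3, 1)
  λ_10+ρ ↦ (3, 3, 0, 13)
  λ_11+ρ ↦ (3, 3, 0, 13)
  λ_12+ρ ↦ (9, 5, 11, 0)
  λ_13+ρ ↦ (14, 5, 3, 1)
  λ_14+ρ ↦ (0, 8, 2, 14)
  λ_15+ρ ↦ (0, 8, 2, 14)
  λ_16+ρ ↦ (3, 3, 0, 13)
  λ_17+ρ ↦ (9, 5, 11, 0)
  λ_18+ρ ↦ (12, 4, 3, 6)
  λ_19+ρ ↦ (14, 5, 3, 1)
  λ_20+ρ ↦ (0, 8, 2, 14)
  λ_21+ρ ↦ (9, 5, 11, 0)

The 21 indices split into 5 linkage classes (same alcove rep ⇔ same W_29-dot-orbit):

[[1, 6, 10, 11, 16], [2, 5, 7, 18], [3, 9, 13, 19], [4, 12, 17, 21], [8, 14, 15, 20]]


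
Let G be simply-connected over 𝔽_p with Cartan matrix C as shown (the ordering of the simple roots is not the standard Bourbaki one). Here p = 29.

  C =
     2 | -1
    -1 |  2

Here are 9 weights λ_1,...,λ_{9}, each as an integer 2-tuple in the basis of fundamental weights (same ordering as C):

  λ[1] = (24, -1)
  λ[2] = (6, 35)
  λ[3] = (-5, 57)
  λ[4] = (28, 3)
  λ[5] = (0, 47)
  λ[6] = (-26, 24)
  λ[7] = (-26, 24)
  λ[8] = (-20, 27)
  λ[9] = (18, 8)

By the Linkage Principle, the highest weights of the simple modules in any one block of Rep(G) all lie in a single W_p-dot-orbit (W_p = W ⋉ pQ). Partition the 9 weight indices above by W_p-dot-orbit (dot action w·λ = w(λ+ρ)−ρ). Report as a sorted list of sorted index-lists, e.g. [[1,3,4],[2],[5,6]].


C ↔ A_2 under row/col permutation; |W(A_2)| = 6.

W_29-reps of the 9 weights in Ā_29 (same 2-coord order as C):

    [1] (25, 0)
    [2] (7, 15)
    [3] (25, 0)
    [4] (25, 0)
    [5] (19, 9)
    [6] (25, 0)
    [7] (25, 0)
    [8] (19, 9)
    [9] (19, 9)

3 distinct reps among the 9 weights ⇒ 3 W_29-linkage classes:

[[1, 3, 4, 6, 7], [2], [5, 8, 9]]


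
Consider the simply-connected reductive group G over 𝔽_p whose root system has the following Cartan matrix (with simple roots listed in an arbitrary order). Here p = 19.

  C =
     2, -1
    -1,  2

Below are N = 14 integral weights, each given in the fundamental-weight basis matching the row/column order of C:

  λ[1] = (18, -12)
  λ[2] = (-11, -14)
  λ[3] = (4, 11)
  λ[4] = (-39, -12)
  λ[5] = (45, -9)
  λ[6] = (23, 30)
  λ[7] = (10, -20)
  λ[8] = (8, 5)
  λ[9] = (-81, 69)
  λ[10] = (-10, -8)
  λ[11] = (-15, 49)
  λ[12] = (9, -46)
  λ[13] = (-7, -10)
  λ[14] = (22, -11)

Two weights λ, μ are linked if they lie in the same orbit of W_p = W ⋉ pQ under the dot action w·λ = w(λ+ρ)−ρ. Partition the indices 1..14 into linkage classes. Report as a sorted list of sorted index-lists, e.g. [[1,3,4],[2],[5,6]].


Dynkin diagram of C (from the 2 off-diagonal −1 entries): A_2.

Ā_19 reps of the 14 weights (A_2, coords as presented):

    λ_1 → (8, 11)
    λ_2 → (9, 6)
    λ_3 → (5, 12)
    λ_4 → (8, 11)
    λ_5 → (8, 11)
    λ_6 → (5, 12)
    λ_7 → (8, 11)
    λ_8 → (9, 6)
    λ_9 → (9, 6)
    λ_10 → (7, 9)
    λ_11 → (5, 12)
    λ_12 → (7, 9)
    λ_13 → (9, 6)
    λ_14 → (9, 6)

Grouping the 14 weights by Ā_19-representative: 4 linkage classes.

[[1, 4, 5, 7], [2, 8, 9, 13, 14], [3, 6, 11], [10, 12]]


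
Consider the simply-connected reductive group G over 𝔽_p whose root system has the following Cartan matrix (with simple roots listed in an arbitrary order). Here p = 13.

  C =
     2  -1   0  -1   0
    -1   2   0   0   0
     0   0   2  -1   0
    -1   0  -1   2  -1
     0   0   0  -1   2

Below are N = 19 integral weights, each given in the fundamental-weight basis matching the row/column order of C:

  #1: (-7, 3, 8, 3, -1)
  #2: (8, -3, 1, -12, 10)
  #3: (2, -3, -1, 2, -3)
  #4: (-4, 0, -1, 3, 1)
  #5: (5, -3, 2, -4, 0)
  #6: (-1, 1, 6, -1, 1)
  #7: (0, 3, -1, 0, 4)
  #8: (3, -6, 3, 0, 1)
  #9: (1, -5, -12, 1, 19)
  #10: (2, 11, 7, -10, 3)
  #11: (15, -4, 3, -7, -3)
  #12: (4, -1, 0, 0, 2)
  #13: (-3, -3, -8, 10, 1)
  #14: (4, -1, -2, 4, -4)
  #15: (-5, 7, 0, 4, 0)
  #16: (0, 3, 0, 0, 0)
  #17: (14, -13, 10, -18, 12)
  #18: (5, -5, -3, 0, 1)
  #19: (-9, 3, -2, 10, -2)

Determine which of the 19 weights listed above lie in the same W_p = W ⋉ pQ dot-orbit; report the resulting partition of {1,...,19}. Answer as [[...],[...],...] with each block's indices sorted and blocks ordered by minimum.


D_5 Cartan matrix, 5 simple roots permuted; ρ=(1,1,1,1,1).

W_13-reps of the 19 weights in Ā_13 (same 5-coord order as C):

    1: (0, 2, 7, 0, 2)
    2: (0, 2, 7, 0, 2)
    3: (1, 2, 0, 1, 2)
    4: (1, 2, 0, 1, 2)
    5: (1, 2, 0, 1, 2)
    6: (0, 2, 7, 0, 2)
    7: (1, 4, 0, 1, 5)
    8: (1, 4, 4, 0, 2)
    9: (0, 2, 7, 0, 2)
    10: (1, 4, 1, 1, 1)
    11: (2, 0, 1, 1, 3)
    12: (2, 0, 1, 1, 3)
    13: (0, 2, 7, 0, 2)
    14: (2, 0, 1, 1, 3)
    15: (1, 4, 1, 1, 1)
    16: (1, 4, 1, 1, 1)
    17: (1, 2, 0, 1, 2)
    18: (1, 4, 1, 1, 1)
    19: (1, 4, 1, 1, 1)

These 19 weights hit 6 W_13-dot-orbits; sizes (5, 4, 1, 1, 5, 3):

[[1, 2, 6, 9, 13], [3, 4, 5, 17], [7], [8], [10, 15, 16, 18, 19], [11, 12, 14]]


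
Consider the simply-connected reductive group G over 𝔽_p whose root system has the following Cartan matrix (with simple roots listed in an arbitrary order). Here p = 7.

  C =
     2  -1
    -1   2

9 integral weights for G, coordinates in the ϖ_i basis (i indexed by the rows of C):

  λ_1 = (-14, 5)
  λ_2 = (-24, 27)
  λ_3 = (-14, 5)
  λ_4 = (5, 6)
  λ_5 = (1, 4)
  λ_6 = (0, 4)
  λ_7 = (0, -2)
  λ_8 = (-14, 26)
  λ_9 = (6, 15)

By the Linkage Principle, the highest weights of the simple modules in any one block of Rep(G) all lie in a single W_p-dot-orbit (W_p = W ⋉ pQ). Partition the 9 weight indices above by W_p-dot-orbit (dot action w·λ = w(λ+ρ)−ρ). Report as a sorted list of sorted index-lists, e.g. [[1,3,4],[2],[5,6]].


Type A_2, rank 2, |W|=6; reorder rows/cols to standard.

W_7-reps of the 9 weights in Ā_7 (same 2-coord order as C):

  λ_1+ρ ↦ (0, 1)
  λ_2+ρ ↦ (2, 5)
  λ_3+ρ ↦ (0, 1)
  λ_4+ρ ↦ (0, 1)
  λ_5+ρ ↦ (2, 5)
  λ_6+ρ ↦ (1, 5)
  λ_7+ρ ↦ (0, 1)
  λ_8+ρ ↦ (0, 1)
  λ_9+ρ ↦ (2, 5)

These 9 weights hit 3 W_7-dot-orbits; sizes (5, 3, 1):

[[1, 3, 4, 7, 8], [2, 5, 9], [6]]


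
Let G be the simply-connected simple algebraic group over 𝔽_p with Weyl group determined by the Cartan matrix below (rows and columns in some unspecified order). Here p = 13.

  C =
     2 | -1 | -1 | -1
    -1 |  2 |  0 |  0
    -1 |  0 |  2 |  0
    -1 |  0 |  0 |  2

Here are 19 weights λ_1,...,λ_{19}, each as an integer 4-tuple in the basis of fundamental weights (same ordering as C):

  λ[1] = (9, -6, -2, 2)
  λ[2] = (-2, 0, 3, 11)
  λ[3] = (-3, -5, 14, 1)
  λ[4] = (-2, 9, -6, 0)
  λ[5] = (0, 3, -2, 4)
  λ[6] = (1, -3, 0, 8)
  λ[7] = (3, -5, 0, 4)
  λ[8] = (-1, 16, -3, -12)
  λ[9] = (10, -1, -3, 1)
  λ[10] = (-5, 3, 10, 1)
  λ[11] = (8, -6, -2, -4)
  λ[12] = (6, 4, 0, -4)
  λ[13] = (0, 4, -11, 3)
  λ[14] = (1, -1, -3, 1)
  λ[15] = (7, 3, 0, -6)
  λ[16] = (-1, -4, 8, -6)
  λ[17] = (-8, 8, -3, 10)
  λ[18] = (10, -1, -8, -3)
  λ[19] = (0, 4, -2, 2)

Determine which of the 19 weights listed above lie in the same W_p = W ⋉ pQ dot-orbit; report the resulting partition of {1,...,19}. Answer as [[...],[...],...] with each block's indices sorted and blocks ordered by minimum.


D_4 Cartan matrix, 4 simple roots permuted; ρ=(1,1,1,1).

λ_j+ρ reflected into Ā_13 (⟨·,θ^∨⟩≤13); 4-tuples as given:

  [1] (0, 5, 1, 3);  [2] (0, 2, 1, 9);  [3] (2, 0, 7, 2);  [4] (0, 4, 1, 5);  [5] (0, 4, 1, 5);  [6] (0, 2, 1, 9);  [7] (0, 4, 1, 5);  [8] (2, 0, 7, 2);  [9] (0, 0, 2, 2);  [10] (2, 0, 7, 2);  [11] (0, 5, 1, 3);  [12] (0, 5, 1, 3);  [13] (0, 4, 1, 5);  [14] (0, 0, 2, 2);  [15] (0, 4, 1, 5);  [16] (0, 5, 1, 3);  [17] (2, 0, 7, 2);  [18] (2, 0, 7, 2);  [19] (0, 5, 1, 3)

These 19 weights hit 5 W_13-dot-orbits; sizes (5, 2, 5, 5, 2):

[[1, 11, 12, 16, 19], [2, 6], [3, 8, 10, 17, 18], [4, 5, 7, 13, 15], [9, 14]]


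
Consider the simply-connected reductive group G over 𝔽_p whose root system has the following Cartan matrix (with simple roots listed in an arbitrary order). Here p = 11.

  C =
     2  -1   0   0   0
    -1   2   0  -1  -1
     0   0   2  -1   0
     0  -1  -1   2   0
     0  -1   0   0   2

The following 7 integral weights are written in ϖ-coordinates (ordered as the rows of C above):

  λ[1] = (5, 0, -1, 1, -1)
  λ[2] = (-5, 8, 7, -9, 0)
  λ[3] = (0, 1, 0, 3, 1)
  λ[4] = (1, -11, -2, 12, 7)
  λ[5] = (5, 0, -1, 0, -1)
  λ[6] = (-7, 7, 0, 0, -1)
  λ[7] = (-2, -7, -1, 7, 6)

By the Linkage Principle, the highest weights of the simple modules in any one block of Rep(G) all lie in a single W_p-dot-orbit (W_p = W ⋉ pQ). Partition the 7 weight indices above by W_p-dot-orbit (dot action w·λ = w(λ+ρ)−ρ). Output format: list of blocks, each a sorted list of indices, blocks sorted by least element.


Dynkin diagram of C (from the 8 off-diagonal −1 entries): D_5.

Each λ_j+ρ reduced to Ā_11; 5-tuples below use C's row order:

  1: (6, 1, 0, 1, 0);  2: (1, 1, 0, 1, 2);  3: (1, 1, 0, 1, 2);  4: (6, 1, 0, 1, 0);  5: (6, 1, 0, 1, 0);  6: (6, 1, 0, 1, 0);  7: (6, 1, 0, 1, 0)

The 7 indices split into 2 linkage classes (same alcove rep ⇔ same W_11-dot-orbit):

[[1, 4, 5, 6, 7], [2, 3]]


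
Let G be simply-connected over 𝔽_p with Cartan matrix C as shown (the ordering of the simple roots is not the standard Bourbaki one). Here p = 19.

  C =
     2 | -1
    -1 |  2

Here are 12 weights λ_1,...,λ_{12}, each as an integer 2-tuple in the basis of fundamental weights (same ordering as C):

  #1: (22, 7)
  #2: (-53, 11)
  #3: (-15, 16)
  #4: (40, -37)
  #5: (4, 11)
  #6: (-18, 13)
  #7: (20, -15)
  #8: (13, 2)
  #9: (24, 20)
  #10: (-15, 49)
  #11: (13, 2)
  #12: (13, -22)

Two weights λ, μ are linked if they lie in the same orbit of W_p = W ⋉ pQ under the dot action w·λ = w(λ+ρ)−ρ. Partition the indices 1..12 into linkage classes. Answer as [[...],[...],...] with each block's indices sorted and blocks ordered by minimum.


Dynkin diagram of C (from the 2 off-diagonal −1 entries): A_2.

Each λ_j+ρ reduced to Ā_19; 2-tuples below use C's row order:

  1: (7, 4)
  2: (5, 12)
  3: (14, 3)
  4: (14, 3)
  5: (5, 12)
  6: (14, 3)
  7: (5, 12)
  8: (14, 3)
  9: (6, 2)
  10: (5, 12)
  11: (14, 3)
  12: (5, 12)

Linkage partition of the 12 weights (4 classes, p=19):

[[1], [2, 5, 7, 10, 12], [3, 4, 6, 8, 11], [9]]


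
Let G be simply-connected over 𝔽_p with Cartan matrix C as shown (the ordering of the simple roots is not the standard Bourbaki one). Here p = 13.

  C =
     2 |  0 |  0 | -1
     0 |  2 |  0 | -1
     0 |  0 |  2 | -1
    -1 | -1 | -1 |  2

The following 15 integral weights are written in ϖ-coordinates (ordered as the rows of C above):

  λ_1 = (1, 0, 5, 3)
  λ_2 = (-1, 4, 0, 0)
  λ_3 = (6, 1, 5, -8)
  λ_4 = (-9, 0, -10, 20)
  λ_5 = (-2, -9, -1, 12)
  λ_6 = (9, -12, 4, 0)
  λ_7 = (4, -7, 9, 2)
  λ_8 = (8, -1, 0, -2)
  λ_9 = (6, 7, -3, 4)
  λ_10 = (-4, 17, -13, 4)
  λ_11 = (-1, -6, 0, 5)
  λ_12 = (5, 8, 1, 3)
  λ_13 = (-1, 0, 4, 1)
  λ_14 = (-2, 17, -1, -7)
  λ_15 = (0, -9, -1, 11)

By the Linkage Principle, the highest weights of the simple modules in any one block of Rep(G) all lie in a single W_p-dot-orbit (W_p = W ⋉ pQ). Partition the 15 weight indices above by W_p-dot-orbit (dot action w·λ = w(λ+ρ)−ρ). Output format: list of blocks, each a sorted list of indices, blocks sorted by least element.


Cartan matrix: type D_4 (|W|=192); un-permuting the 4 rows.

Each λ_j+ρ reduced to Ā_13; 4-tuples below use C's row order:

  λ_1+ρ ↦ (2, 1, 6, 0);  λ_2+ρ ↦ (0, 5, 1, 1);  λ_3+ρ ↦ (0, 5, 1, 1);  λ_4+ρ ↦ (1, 8, 0, 0);  λ_5+ρ ↦ (1, 8, 0, 0);  λ_6+ρ ↦ (0, 1, 5, 2);  λ_7+ρ ↦ (0, 1, 5, 2);  λ_8+ρ ↦ (8, 1, 0, 0);  λ_9+ρ ↦ (0, 1, 5, 2);  λ_10+ρ ↦ (0, 1, 5, 2);  λ_11+ρ ↦ (0, 5, 1, 1);  λ_12+ρ ↦ (2, 1, 6, 0);  λ_13+ρ ↦ (0, 1, 5, 2);  λ_14+ρ ↦ (0, 5, 1, 1);  λ_15+ρ ↦ (1, 8, 0, 0)

The 15 indices split into 5 linkage classes (same alcove rep ⇔ same W_13-dot-orbit):

[[1, 12], [2, 3, 11, 14], [4, 5, 15], [6, 7, 9, 10, 13], [8]]


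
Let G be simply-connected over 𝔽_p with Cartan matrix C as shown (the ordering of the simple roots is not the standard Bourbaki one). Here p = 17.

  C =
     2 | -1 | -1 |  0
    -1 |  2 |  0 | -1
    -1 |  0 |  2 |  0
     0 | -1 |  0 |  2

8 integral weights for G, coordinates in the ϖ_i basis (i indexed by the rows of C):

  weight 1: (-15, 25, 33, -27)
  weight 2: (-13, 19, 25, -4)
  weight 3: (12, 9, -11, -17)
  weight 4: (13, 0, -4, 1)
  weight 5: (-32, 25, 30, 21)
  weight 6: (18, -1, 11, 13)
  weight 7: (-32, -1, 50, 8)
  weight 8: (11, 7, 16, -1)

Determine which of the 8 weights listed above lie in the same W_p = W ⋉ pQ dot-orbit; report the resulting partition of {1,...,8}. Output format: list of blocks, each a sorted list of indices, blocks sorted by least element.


Root system A_4: the 4×4 matrix C matches after relabeling.

λ_j+ρ reflected into Ā_17 (⟨·,θ^∨⟩≤17); 4-tuples as given:

    λ_1+ρ ↦ (0, 9, 3, 5)
    λ_2+ρ ↦ (0, 9, 3, 5)
    λ_3+ρ ↦ (3, 3, 1, 4)
    λ_4+ρ ↦ (11, 1, 3, 2)
    λ_5+ρ ↦ (0, 9, 3, 5)
    λ_6+ρ ↦ (11, 1, 3, 2)
    λ_7+ρ ↦ (0, 9, 3, 5)
    λ_8+ρ ↦ (0, 9, 3, 5)

Grouping the 8 weights by Ā_17-representative: 3 linkage classes.

[[1, 2, 5, 7, 8], [3], [4, 6]]


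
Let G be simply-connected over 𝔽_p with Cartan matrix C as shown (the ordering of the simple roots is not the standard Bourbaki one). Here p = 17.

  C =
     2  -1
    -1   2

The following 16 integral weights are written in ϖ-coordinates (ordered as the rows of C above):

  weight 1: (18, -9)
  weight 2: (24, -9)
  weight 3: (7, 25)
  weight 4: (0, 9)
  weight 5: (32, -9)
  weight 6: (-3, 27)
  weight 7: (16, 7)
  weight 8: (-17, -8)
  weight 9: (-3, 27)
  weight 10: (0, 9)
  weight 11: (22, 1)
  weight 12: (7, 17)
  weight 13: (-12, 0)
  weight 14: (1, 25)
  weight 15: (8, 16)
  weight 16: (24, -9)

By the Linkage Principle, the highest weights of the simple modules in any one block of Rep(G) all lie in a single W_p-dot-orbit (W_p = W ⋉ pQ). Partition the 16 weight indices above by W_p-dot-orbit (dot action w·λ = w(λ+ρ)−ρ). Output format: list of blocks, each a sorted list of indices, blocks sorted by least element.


Cartan matrix: type A_2 (|W|=6); un-permuting the 2 rows.

Alcove-folded reps (p=17, 16 weights, presented ϖ-order):

  λ_1 → (9, 6);  λ_2 → (9, 0);  λ_3 → (9, 0);  λ_4 → (1, 10);  λ_5 → (1, 8);  λ_6 → (9, 6);  λ_7 → (9, 0);  λ_8 → (1, 10);  λ_9 → (9, 6);  λ_10 → (1, 10);  λ_11 → (9, 6);  λ_12 → (1, 8);  λ_13 → (1, 10);  λ_14 → (9, 6);  λ_15 → (0, 8);  λ_16 → (9, 0)

Grouping the 16 weights by Ā_17-representative: 5 linkage classes.

[[1, 6, 9, 11, 14], [2, 3, 7, 16], [4, 8, 10, 13], [5, 12], [15]]


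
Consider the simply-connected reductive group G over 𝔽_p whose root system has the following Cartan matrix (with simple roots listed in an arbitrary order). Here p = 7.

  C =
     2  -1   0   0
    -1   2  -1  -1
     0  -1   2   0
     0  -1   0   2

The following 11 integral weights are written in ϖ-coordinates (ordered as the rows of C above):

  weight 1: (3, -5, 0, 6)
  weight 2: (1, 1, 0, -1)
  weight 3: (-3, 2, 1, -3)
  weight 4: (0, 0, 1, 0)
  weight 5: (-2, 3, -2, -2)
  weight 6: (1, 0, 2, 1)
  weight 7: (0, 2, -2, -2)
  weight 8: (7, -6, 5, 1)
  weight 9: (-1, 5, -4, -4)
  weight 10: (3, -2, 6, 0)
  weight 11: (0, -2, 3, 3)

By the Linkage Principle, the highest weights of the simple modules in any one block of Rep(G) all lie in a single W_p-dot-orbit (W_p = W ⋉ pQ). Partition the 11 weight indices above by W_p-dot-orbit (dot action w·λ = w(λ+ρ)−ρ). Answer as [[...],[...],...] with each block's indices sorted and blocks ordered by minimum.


Type D_4, rank 4, |W|=192; reorder rows/cols to standard.

Alcove-folded reps (p=7, 11 weights, presented ϖ-order):

  λ_1 → (0, 0, 3, 3);  λ_2 → (2, 2, 1, 0);  λ_3 → (1, 1, 1, 1);  λ_4 → (1, 1, 2, 1);  λ_5 → (1, 1, 1, 1);  λ_6 → (1, 1, 2, 1);  λ_7 → (1, 1, 1, 1);  λ_8 → (1, 1, 1, 1);  λ_9 → (0, 0, 3, 3);  λ_10 → (0, 0, 3, 3);  λ_11 → (0, 0, 3, 3)

Linkage partition of the 11 weights (4 classes, p=7):

[[1, 9, 10, 11], [2], [3, 5, 7, 8], [4, 6]]


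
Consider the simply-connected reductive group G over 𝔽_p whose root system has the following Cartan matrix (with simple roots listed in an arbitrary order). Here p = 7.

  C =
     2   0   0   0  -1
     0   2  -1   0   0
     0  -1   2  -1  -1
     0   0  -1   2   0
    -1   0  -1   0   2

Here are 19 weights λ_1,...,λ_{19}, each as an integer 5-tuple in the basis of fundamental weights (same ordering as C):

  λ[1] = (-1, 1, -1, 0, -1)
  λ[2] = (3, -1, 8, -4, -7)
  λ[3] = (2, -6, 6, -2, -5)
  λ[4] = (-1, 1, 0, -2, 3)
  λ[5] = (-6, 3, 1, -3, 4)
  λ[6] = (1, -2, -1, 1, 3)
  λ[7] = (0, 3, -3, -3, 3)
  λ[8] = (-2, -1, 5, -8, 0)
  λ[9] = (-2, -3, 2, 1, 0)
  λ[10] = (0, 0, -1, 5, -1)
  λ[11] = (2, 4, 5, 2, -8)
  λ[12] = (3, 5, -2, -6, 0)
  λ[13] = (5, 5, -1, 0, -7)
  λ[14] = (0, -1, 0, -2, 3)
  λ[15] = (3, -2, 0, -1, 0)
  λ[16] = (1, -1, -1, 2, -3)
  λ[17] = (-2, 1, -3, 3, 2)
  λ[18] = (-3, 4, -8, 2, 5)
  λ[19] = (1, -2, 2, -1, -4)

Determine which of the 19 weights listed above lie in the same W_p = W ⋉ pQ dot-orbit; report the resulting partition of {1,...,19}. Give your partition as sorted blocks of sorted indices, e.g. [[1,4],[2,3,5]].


C ↔ D_5 under row/col permutation; |W(D_5)| = 1920.

Alcove-folded reps (p=7, 19 weights, presented ϖ-order):

    1: (0, 2, 0, 1, 0)
    2: (0, 2, 0, 1, 0)
    3: (1, 2, 1, 2, 0)
    4: (0, 2, 0, 1, 0)
    5: (1, 0, 2, 2, 0)
    6: (1, 0, 0, 1, 1)
    7: (1, 0, 2, 2, 0)
    8: (0, 0, 1, 5, 0)
    9: (1, 2, 1, 2, 0)
    10: (0, 0, 1, 5, 0)
    11: (1, 0, 2, 2, 0)
    12: (1, 0, 0, 1, 1)
    13: (0, 0, 1, 5, 0)
    14: (1, 0, 0, 1, 1)
    15: (4, 1, 0, 0, 1)
    16: (0, 2, 0, 1, 0)
    17: (1, 0, 2, 2, 0)
    18: (1, 0, 2, 2, 0)
    19: (1, 0, 0, 1, 1)

Linkage partition of the 19 weights (6 classes, p=7):

[[1, 2, 4, 16], [3, 9], [5, 7, 11, 17, 18], [6, 12, 14, 19], [8, 10, 13], [15]]


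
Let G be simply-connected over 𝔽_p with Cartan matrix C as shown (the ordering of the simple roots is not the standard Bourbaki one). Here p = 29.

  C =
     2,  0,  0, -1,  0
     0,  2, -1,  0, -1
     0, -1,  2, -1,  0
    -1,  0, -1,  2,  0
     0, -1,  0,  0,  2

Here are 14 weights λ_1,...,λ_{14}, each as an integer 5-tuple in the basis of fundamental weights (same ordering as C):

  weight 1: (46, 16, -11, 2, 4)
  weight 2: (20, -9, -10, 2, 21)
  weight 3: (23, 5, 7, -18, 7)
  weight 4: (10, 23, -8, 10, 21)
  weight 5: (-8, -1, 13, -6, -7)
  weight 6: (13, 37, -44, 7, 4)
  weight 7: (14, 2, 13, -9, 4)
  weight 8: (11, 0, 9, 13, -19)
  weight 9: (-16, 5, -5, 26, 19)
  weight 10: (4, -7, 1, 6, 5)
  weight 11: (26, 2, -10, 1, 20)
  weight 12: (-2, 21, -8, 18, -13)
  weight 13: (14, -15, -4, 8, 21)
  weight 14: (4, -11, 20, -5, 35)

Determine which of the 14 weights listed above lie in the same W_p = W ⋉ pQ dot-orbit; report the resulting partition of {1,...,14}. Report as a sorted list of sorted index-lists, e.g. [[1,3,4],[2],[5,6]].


Cartan matrix: type A_5 (|W|=720); un-permuting the 5 rows.

W_29-reps of the 14 weights in Ā_29 (same 5-coord order as C):

  λ_1 → (4, 3, 7, 7, 7);  λ_2 → (7, 3, 6, 8, 5);  λ_3 → (7, 3, 6, 8, 5);  λ_4 → (4, 3, 7, 7, 7);  λ_5 → (5, 2, 4, 3, 0);  λ_6 → (7, 3, 6, 8, 5);  λ_7 → (7, 3, 6, 8, 5);  λ_8 → (4, 3, 7, 7, 7);  λ_9 → (5, 2, 4, 3, 0);  λ_10 → (5, 2, 4, 3, 0);  λ_11 → (5, 2, 4, 3, 0);  λ_12 → (4, 3, 7, 7, 7);  λ_13 → (7, 3, 6, 8, 5);  λ_14 → (4, 3, 7, 7, 7)

Partition of {1..14} into 3 W_29-dot-orbits:

[[1, 4, 8, 12, 14], [2, 3, 6, 7, 13], [5, 9, 10, 11]]


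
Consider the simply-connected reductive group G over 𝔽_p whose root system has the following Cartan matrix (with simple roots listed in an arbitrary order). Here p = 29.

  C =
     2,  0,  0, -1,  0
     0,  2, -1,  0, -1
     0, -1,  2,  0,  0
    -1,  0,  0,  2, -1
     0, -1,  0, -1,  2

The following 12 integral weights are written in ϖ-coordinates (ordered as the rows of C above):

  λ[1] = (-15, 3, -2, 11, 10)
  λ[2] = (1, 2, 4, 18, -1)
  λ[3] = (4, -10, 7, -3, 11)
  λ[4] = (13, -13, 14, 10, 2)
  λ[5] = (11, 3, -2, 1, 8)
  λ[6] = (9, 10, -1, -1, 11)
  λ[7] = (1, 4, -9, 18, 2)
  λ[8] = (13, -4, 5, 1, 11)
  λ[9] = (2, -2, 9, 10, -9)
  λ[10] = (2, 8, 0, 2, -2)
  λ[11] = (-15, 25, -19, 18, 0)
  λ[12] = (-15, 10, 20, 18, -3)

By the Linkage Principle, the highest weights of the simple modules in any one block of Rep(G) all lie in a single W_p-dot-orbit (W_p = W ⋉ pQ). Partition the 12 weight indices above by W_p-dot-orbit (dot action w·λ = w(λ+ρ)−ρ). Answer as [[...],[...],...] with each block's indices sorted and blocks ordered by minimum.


Root system A_5: the 5×5 matrix C matches after relabeling.

Folding the 12 weights λ_j+ρ into Ā_29 (reps in the given 5-coord order):

  λ_1 → (12, 3, 1, 2, 9);  λ_2 → (2, 3, 5, 19, 0);  λ_3 → (3, 8, 1, 2, 1);  λ_4 → (12, 3, 1, 2, 9);  λ_5 → (12, 3, 1, 2, 9);  λ_6 → (6, 7, 4, 0, 12);  λ_7 → (2, 3, 5, 19, 0);  λ_8 → (12, 3, 1, 2, 9);  λ_9 → (3, 8, 1, 2, 1);  λ_10 → (3, 8, 1, 2, 1);  λ_11 → (3, 8, 1, 2, 1);  λ_12 → (3, 8, 1, 2, 1)

The 12 indices split into 4 linkage classes (same alcove rep ⇔ same W_29-dot-orbit):

[[1, 4, 5, 8], [2, 7], [3, 9, 10, 11, 12], [6]]


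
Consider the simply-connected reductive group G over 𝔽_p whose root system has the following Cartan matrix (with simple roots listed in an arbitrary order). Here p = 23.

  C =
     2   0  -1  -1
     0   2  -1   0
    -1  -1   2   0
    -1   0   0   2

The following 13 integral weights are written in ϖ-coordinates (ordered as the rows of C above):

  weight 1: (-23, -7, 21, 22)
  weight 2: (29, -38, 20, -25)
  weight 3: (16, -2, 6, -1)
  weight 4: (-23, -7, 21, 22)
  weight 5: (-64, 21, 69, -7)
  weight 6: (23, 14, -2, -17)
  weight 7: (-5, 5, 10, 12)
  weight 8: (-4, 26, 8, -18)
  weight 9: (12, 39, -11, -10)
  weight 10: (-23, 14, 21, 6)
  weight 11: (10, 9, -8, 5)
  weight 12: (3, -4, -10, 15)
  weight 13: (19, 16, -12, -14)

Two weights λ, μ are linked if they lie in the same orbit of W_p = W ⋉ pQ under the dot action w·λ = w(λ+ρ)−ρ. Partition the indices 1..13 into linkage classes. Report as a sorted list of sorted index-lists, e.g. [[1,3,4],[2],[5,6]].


A_4 Cartan matrix, 4 simple roots permuted; ρ=(1,1,1,1).

W_23-reps of the 13 weights in Ā_23 (same 4-coord order as C):

  λ_1 → (16, 0, 6, 1) · λ_2 → (1, 2, 4, 9) · λ_3 → (16, 0, 6, 1) · λ_4 → (16, 0, 6, 1) · λ_5 → (16, 0, 6, 1) · λ_6 → (7, 1, 0, 1) · λ_7 → (4, 3, 7, 6) · λ_8 → (4, 3, 7, 6) · λ_9 → (4, 3, 7, 6) · λ_10 → (7, 1, 0, 1) · λ_11 → (4, 3, 7, 6) · λ_12 → (3, 4, 5, 8) · λ_13 → (4, 3, 7, 6)

Partition of {1..13} into 5 W_23-dot-orbits:

[[1, 3, 4, 5], [2], [6, 10], [7, 8, 9, 11, 13], [12]]


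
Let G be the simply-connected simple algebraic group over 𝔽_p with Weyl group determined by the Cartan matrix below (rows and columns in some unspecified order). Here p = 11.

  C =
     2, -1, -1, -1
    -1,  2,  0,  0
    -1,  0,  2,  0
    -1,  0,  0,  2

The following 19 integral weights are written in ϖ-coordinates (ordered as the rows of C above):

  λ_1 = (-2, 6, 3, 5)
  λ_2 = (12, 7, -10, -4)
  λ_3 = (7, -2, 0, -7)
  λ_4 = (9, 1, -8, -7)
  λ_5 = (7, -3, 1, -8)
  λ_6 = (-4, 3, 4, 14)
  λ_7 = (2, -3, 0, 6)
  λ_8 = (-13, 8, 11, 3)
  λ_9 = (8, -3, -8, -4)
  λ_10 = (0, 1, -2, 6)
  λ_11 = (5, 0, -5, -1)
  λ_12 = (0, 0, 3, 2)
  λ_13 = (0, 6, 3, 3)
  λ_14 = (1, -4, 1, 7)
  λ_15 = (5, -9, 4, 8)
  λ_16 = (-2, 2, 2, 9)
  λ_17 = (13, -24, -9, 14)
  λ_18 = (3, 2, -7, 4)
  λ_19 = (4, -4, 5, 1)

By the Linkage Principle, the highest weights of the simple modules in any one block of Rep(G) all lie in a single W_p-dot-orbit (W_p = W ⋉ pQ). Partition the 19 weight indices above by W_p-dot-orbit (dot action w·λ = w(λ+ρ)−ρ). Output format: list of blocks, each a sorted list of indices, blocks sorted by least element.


Type D_4, rank 4, |W|=192; reorder rows/cols to standard.

Alcove-folded reps (p=11, 19 weights, presented ϖ-order):

  1: (3, 2, 1, 1);  2: (0, 2, 1, 7);  3: (1, 1, 1, 6);  4: (1, 1, 4, 3);  5: (1, 1, 1, 6);  6: (3, 2, 1, 1);  7: (0, 2, 1, 7);  8: (0, 2, 1, 7);  9: (2, 1, 4, 0);  10: (0, 2, 1, 7);  11: (2, 1, 4, 0);  12: (1, 1, 4, 3);  13: (3, 2, 1, 1);  14: (0, 2, 1, 7);  15: (2, 1, 4, 0);  16: (1, 1, 1, 6);  17: (1, 1, 4, 3);  18: (1, 1, 4, 3);  19: (2, 1, 4, 0)

Grouping the 19 weights by Ā_11-representative: 5 linkage classes.

[[1, 6, 13], [2, 7, 8, 10, 14], [3, 5, 16], [4, 12, 17, 18], [9, 11, 15, 19]]


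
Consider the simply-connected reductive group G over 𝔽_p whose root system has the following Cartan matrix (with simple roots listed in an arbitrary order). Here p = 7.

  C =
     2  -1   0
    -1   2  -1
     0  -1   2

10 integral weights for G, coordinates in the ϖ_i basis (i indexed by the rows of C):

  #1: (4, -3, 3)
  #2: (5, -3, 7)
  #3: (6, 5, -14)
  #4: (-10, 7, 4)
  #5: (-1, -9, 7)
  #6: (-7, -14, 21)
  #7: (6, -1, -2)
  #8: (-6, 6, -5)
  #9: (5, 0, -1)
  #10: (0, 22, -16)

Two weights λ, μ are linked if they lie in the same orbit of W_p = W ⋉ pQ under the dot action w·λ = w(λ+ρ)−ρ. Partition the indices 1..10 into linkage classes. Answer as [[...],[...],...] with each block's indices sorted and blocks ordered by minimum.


Cartan matrix: type A_3 (|W|=24); un-permuting the 3 rows.

Ā_7 reps of the 10 weights (A_3, coords as presented):

  [1] (3, 2, 2)
  [2] (1, 1, 1)
  [3] (6, 1, 0)
  [4] (1, 1, 1)
  [5] (6, 1, 0)
  [6] (1, 1, 1)
  [7] (6, 1, 0)
  [8] (3, 2, 2)
  [9] (6, 1, 0)
  [10] (1, 1, 1)

Grouping the 10 weights by Ā_7-representative: 3 linkage classes.

[[1, 8], [2, 4, 6, 10], [3, 5, 7, 9]]


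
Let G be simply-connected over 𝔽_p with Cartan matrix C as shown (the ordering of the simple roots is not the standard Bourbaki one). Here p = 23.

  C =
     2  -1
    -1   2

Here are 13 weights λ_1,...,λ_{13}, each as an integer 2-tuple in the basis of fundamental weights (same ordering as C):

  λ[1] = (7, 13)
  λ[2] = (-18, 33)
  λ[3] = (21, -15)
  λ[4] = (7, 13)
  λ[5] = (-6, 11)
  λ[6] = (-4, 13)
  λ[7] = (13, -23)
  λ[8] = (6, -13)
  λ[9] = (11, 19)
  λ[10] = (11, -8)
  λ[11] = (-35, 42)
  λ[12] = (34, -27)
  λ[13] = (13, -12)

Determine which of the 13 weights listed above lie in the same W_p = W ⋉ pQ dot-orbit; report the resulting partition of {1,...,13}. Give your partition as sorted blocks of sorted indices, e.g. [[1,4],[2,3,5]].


C ↔ A_2 under row/col permutation; |W(A_2)| = 6.

W_23-reps of the 13 weights in Ā_23 (same 2-coord order as C):

    λ_1 → (8, 14)
    λ_2 → (6, 6)
    λ_3 → (8, 14)
    λ_4 → (8, 14)
    λ_5 → (5, 7)
    λ_6 → (3, 11)
    λ_7 → (8, 14)
    λ_8 → (5, 7)
    λ_9 → (3, 11)
    λ_10 → (5, 7)
    λ_11 → (3, 11)
    λ_12 → (3, 11)
    λ_13 → (3, 11)

Partition of {1..13} into 4 W_23-dot-orbits:

[[1, 3, 4, 7], [2], [5, 8, 10], [6, 9, 11, 12, 13]]


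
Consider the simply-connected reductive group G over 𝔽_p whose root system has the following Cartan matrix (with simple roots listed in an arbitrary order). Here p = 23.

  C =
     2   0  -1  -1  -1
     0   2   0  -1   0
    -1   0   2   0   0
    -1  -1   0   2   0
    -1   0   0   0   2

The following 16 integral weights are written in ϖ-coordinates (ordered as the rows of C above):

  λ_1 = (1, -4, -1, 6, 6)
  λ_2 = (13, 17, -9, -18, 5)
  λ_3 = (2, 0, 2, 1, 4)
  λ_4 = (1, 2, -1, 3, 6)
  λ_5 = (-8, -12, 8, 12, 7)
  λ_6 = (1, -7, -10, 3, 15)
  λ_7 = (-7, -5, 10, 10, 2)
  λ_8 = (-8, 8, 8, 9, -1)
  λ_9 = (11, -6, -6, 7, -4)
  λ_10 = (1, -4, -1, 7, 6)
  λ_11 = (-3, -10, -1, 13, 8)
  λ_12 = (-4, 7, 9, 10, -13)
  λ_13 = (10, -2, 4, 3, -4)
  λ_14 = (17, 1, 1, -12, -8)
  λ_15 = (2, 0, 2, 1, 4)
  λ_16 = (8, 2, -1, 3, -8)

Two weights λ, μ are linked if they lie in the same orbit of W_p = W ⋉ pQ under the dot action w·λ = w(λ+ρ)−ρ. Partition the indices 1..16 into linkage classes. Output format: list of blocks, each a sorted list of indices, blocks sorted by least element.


D_5 Cartan matrix, 5 simple roots permuted; ρ=(1,1,1,1,1).

Folding the 16 weights λ_j+ρ into Ā_23 (reps in the given 5-coord order):

    λ_1+ρ ↦ (2, 3, 0, 4, 7)
    λ_2+ρ ↦ (3, 1, 3, 2, 5)
    λ_3+ρ ↦ (3, 1, 3, 2, 5)
    λ_4+ρ ↦ (2, 3, 0, 4, 7)
    λ_5+ρ ↦ (2, 6, 2, 5, 1)
    λ_6+ρ ↦ (2, 3, 0, 4, 7)
    λ_7+ρ ↦ (3, 4, 5, 1, 3)
    λ_8+ρ ↦ (0, 9, 2, 2, 7)
    λ_9+ρ ↦ (3, 4, 5, 1, 3)
    λ_10+ρ ↦ (2, 3, 0, 4, 7)
    λ_11+ρ ↦ (0, 9, 2, 2, 7)
    λ_12+ρ ↦ (3, 4, 5, 1, 3)
    λ_13+ρ ↦ (3, 4, 5, 1, 3)
    λ_14+ρ ↦ (0, 9, 2, 2, 7)
    λ_15+ρ ↦ (3, 1, 3, 2, 5)
    λ_16+ρ ↦ (2, 3, 0, 4, 7)

5 distinct reps among the 16 weights ⇒ 5 W_23-linkage classes:

[[1, 4, 6, 10, 16], [2, 3, 15], [5], [7, 9, 12, 13], [8, 11, 14]]


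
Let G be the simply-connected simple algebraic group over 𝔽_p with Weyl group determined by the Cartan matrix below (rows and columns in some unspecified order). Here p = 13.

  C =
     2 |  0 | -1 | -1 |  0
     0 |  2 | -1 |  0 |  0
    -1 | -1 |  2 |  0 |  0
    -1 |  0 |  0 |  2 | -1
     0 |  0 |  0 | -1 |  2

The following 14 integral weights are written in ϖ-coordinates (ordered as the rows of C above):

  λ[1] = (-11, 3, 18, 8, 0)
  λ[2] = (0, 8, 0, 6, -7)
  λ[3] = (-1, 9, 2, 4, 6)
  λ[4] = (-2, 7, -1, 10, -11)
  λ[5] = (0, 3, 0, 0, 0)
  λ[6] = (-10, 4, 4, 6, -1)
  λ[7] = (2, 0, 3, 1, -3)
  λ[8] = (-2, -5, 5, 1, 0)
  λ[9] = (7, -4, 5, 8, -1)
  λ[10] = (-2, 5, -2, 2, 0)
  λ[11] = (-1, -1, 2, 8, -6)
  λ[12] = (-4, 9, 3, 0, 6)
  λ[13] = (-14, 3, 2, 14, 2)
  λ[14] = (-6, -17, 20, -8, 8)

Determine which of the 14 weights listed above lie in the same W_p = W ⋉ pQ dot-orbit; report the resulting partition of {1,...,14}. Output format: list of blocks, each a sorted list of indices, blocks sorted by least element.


Root system A_5: the 5×5 matrix C matches after relabeling.

Alcove-folded reps (p=13, 14 weights, presented ϖ-order):

    λ_1 → (0, 0, 3, 4, 5)
    λ_2 → (1, 4, 1, 1, 1)
    λ_3 → (0, 2, 1, 0, 5)
    λ_4 → (0, 2, 1, 0, 5)
    λ_5 → (1, 4, 1, 1, 1)
    λ_6 → (3, 1, 4, 0, 2)
    λ_7 → (3, 1, 4, 0, 2)
    λ_8 → (1, 4, 1, 1, 1)
    λ_9 → (3, 4, 0, 1, 2)
    λ_10 → (1, 4, 1, 1, 1)
    λ_11 → (0, 0, 3, 4, 5)
    λ_12 → (1, 4, 1, 1, 1)
    λ_13 → (3, 1, 4, 0, 2)
    λ_14 → (3, 1, 4, 0, 2)

These 14 weights hit 5 W_13-dot-orbits; sizes (2, 5, 2, 4, 1):

[[1, 11], [2, 5, 8, 10, 12], [3, 4], [6, 7, 13, 14], [9]]


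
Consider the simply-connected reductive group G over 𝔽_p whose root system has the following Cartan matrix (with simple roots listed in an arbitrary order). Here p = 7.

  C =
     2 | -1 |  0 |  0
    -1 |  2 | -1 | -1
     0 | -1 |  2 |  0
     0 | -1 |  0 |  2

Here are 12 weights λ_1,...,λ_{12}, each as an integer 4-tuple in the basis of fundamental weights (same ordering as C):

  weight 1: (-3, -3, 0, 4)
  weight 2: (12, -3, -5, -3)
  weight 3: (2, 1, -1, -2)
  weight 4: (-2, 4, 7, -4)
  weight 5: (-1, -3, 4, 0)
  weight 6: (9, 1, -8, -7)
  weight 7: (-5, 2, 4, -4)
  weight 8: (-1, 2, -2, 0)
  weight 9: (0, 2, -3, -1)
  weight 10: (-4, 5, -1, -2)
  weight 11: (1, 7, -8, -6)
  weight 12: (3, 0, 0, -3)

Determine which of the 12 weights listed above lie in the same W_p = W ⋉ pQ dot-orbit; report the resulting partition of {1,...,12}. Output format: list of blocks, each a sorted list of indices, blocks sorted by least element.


D_4 Cartan matrix, 4 simple roots permuted; ρ=(1,1,1,1).

Alcove-folded reps (p=7, 12 weights, presented ϖ-order):

  1: (1, 1, 2, 0);  2: (1, 1, 2, 0);  3: (3, 1, 0, 1);  4: (3, 1, 0, 1);  5: (1, 1, 2, 0);  6: (3, 1, 0, 1);  7: (0, 2, 1, 1);  8: (0, 2, 1, 1);  9: (1, 1, 2, 0);  10: (3, 1, 0, 1);  11: (1, 1, 2, 0);  12: (3, 1, 0, 1)

These 12 weights hit 3 W_7-dot-orbits; sizes (5, 5, 2):

[[1, 2, 5, 9, 11], [3, 4, 6, 10, 12], [7, 8]]


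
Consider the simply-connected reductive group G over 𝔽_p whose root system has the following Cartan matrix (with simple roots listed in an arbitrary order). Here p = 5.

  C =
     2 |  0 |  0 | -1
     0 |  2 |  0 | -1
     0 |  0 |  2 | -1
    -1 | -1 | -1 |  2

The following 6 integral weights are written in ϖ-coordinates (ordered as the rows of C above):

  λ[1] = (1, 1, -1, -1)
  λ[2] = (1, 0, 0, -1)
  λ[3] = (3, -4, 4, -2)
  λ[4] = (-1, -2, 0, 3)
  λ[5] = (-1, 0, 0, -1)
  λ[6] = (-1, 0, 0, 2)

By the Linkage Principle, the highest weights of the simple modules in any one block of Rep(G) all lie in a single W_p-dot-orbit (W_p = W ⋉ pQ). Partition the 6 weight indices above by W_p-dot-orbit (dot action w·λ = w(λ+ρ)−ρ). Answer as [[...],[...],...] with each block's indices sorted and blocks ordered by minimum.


C ↔ D_4 under row/col permutation; |W(D_4)| = 192.

W_5-reps of the 6 weights in Ā_5 (same 4-coord order as C):

  λ_1+ρ ↦ (2, 2, 0, 0);  λ_2+ρ ↦ (2, 1, 1, 0);  λ_3+ρ ↦ (0, 1, 1, 0);  λ_4+ρ ↦ (0, 1, 1, 0);  λ_5+ρ ↦ (0, 1, 1, 0);  λ_6+ρ ↦ (0, 1, 1, 0)

Partition of {1..6} into 3 W_5-dot-orbits:

[[1], [2], [3, 4, 5, 6]]


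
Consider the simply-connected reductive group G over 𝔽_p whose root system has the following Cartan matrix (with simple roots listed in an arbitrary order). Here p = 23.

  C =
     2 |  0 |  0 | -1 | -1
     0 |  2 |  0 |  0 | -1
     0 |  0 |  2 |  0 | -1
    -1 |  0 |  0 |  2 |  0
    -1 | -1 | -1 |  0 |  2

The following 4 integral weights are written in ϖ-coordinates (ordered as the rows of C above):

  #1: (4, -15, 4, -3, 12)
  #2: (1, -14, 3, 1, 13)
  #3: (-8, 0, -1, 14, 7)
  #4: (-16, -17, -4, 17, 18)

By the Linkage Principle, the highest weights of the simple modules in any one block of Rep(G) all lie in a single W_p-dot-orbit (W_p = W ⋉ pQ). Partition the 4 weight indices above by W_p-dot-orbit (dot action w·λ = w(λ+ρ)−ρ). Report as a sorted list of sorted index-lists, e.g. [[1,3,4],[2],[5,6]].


D_5 Cartan matrix, 5 simple roots permuted; ρ=(1,1,1,1,1).

Alcove-folded reps (p=23, 4 weights, presented ϖ-order):

  λ_1 → (0, 13, 4, 2, 1)
  λ_2 → (0, 13, 4, 2, 1)
  λ_3 → (5, 1, 0, 8, 1)
  λ_4 → (0, 1, 12, 3, 3)

The 4 indices split into 3 linkage classes (same alcove rep ⇔ same W_23-dot-orbit):

[[1, 2], [3], [4]]


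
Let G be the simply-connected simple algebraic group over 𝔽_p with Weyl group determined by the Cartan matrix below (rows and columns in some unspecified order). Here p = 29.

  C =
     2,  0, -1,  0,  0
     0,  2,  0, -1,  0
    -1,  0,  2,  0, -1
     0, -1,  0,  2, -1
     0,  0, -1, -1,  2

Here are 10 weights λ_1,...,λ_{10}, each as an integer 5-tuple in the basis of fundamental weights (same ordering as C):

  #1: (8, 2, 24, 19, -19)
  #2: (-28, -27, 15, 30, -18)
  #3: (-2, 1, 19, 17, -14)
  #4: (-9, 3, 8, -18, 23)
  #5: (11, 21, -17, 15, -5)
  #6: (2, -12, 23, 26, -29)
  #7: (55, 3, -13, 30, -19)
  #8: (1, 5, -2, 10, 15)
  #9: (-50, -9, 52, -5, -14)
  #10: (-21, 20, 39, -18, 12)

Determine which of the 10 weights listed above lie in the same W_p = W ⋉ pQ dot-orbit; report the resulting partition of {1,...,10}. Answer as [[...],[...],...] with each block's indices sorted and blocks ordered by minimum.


Cartan matrix: type A_5 (|W|=720); un-permuting the 5 rows.

Folding the 10 weights λ_j+ρ into Ā_29 (reps in the given 5-coord order):

  λ_1+ρ ↦ (1, 2, 6, 5, 13)
  λ_2+ρ ↦ (1, 1, 3, 11, 12)
  λ_3+ρ ↦ (1, 2, 6, 5, 13)
  λ_4+ρ ↦ (4, 9, 1, 4, 7)
  λ_5+ρ ↦ (4, 9, 1, 4, 7)
  λ_6+ρ ↦ (1, 1, 3, 11, 12)
  λ_7+ρ ↦ (1, 1, 3, 11, 12)
  λ_8+ρ ↦ (1, 1, 3, 11, 12)
  λ_9+ρ ↦ (4, 9, 1, 4, 7)
  λ_10+ρ ↦ (4, 9, 1, 4, 7)

3 distinct reps among the 10 weights ⇒ 3 W_29-linkage classes:

[[1, 3], [2, 6, 7, 8], [4, 5, 9, 10]]


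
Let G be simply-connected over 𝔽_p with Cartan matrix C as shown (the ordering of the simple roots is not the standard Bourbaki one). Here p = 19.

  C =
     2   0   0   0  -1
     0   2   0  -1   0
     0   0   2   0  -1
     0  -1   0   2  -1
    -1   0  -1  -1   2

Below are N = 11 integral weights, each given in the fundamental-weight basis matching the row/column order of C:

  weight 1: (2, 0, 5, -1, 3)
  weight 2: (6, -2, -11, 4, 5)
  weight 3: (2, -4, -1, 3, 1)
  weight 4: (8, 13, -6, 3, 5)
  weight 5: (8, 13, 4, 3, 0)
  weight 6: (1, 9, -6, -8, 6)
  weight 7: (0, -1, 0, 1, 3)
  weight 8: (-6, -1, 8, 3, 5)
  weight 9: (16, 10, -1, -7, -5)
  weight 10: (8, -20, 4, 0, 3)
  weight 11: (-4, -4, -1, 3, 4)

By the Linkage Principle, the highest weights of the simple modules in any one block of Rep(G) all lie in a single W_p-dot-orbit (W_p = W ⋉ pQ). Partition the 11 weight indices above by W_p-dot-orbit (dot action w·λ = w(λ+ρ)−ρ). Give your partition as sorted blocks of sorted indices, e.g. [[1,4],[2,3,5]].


Cartan matrix: type D_5 (|W|=1920); un-permuting the 5 rows.

Alcove-folded reps (p=19, 11 weights, presented ϖ-order):

  [1] (3, 1, 6, 0, 4) · [2] (3, 1, 6, 0, 4) · [3] (3, 3, 0, 1, 2) · [4] (5, 1, 9, 0, 0) · [5] (5, 1, 9, 0, 0) · [6] (3, 3, 0, 2, 2) · [7] (1, 0, 1, 2, 4) · [8] (5, 1, 9, 0, 0) · [9] (3, 1, 6, 0, 4) · [10] (5, 1, 9, 0, 0) · [11] (3, 3, 0, 1, 2)

Grouping the 11 weights by Ā_19-representative: 5 linkage classes.

[[1, 2, 9], [3, 11], [4, 5, 8, 10], [6], [7]]
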